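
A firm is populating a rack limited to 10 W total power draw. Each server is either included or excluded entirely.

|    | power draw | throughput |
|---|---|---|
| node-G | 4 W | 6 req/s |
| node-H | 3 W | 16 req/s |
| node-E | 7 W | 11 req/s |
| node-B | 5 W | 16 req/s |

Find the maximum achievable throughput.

32

Allowing fractional choices, the relaxed optimum would be about 35.1, but servers are indivisible.
node-H + node-E: power draw 3 + 7 = 10 ≤ 10, throughput 16 + 11 = 27.
node-H + node-B: power draw 3 + 5 = 8 ≤ 10, throughput 16 + 16 = 32.
Best is node-H and node-B with total throughput 32.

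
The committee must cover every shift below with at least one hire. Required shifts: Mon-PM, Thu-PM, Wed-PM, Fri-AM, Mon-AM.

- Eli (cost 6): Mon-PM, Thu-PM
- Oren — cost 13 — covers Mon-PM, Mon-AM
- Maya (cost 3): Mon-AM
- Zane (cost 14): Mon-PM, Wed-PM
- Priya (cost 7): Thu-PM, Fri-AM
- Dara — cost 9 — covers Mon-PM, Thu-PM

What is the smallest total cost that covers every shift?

24

The greedy cost-per-new-shift heuristic would pick Eli, Maya, Priya, and Zane for 30, but a cheaper cover exists.
Choose Maya, Zane, and Priya: together they cover Mon-PM, Thu-PM, Wed-PM, Fri-AM, Mon-AM — every shift.
Total cost: 3 + 14 + 7 = 24.
No cover costs less than 24.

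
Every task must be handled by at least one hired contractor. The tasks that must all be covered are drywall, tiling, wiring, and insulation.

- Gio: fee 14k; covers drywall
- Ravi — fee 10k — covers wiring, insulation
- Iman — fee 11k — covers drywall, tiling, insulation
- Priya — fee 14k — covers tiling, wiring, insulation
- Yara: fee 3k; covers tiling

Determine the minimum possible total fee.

The greedy cost-per-new-task heuristic would pick Yara, Ravi, and Iman for 24, but a cheaper cover exists.
Choose Ravi and Iman: together they cover drywall, tiling, wiring, insulation — every task.
Total fee: 10 + 11 = 21.
No cover costs less than 21.

21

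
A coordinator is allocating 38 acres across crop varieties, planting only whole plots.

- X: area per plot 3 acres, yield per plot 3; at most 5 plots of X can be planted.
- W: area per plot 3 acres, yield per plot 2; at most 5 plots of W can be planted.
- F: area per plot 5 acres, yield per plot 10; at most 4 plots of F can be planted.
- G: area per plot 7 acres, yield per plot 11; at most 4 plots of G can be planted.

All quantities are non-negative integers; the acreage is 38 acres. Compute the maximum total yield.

1×X, 4×F, and 2×G: area 37 ≤ 38, yield 1·3 + 4·10 + 2·11 = 65.
2×F and 4×G: area 38 ≤ 38, yield 2·10 + 4·11 = 64.
Best is 65.

65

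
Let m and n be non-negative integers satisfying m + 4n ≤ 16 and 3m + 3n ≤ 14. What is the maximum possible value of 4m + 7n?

28

(m,n)=(0,4) is feasible, giving 28.
(m,n)=(1,3) is feasible, giving 25.
(m,n)=(0,3) is feasible, giving 21.
(m,n)=(1,2) is feasible, giving 18.
Maximum is 28 at (m,n)=(0,4).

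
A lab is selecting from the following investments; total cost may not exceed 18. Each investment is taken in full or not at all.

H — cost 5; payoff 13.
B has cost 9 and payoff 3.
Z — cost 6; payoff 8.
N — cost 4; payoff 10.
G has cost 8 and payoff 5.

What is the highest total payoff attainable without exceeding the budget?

Take H, Z, and N: cost 5 + 6 + 4 = 15 ≤ 18, payoff 13 + 8 + 10 = 31.
No other feasible combination does better.

31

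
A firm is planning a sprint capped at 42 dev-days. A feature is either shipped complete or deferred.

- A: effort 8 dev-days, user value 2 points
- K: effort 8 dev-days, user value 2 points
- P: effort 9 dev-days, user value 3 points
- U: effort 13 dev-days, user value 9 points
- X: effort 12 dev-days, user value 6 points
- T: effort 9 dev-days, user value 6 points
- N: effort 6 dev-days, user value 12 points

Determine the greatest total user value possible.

This is a 0-1 knapsack instance.
Allowing fractional choices, the relaxed optimum would be about 33.7, but features are indivisible.
P + U + T + N: effort 9 + 13 + 9 + 6 = 37 ≤ 42, user value 3 + 9 + 6 + 12 = 30.
U + X + T + N: effort 13 + 12 + 9 + 6 = 40 ≤ 42, user value 9 + 6 + 6 + 12 = 33.
P + U + X + N: effort 9 + 13 + 12 + 6 = 40 ≤ 42, user value 3 + 9 + 6 + 12 = 30.
Best is U, X, T, and N with total user value 33.

33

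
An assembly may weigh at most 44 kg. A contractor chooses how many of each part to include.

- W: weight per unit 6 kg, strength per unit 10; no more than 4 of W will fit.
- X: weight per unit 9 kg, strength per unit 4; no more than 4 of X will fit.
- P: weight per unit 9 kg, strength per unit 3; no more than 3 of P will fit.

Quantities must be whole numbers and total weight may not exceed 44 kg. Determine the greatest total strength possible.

This is a bounded integer knapsack.
W has the best ratio (10/6); taking only W gives at most 4×10 = 40 (stopped by the supply cap of 4).
Mixing does better — 4×W and 2×X: weight 42 ≤ 44, strength 4·10 + 2·4 = 48.

48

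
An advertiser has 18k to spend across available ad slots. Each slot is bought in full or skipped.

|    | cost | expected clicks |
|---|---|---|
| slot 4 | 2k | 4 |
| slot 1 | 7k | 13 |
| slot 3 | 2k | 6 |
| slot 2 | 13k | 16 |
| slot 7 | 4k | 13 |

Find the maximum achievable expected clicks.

36

Take slot 4, slot 1, slot 3, and slot 7: cost 2 + 7 + 2 + 4 = 15 ≤ 18, expected clicks 4 + 13 + 6 + 13 = 36.
No other feasible combination does better.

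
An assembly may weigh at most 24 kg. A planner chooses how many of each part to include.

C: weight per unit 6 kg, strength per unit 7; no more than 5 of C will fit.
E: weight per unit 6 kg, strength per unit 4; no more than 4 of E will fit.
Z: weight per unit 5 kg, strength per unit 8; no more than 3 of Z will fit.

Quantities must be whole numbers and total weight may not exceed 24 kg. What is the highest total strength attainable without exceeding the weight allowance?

2×C and 2×Z: weight 22 ≤ 24, strength 2·7 + 2·8 = 30.
1×C and 3×Z: weight 21 ≤ 24, strength 1·7 + 3·8 = 31.
Best is 31.

31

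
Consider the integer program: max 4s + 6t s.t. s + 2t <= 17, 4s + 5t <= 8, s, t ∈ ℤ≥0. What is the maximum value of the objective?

8

Relaxing integrality, the LP optimum is 9.60 at (s,t) = (0, 1.6), which is not an integer point.
(s,t)=(2,0): 1·2+2·0=2≤17, 4·2+5·0=8≤8, objective 8.
(s,t)=(0,1): 1·0+2·1=2≤17, 4·0+5·1=5≤8, objective 6.
(s,t)=(1,0): 1·1+2·0=1≤17, 4·1+5·0=4≤8, objective 4.
The best lattice point is (2,0), giving 8.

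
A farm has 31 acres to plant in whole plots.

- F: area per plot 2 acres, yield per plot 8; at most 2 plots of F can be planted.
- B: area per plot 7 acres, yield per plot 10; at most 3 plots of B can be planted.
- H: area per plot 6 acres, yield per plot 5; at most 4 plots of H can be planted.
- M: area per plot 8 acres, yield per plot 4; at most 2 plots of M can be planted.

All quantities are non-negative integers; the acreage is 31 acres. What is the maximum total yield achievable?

2×F, 2×B, and 2×H: area 30 ≤ 31, yield 2·8 + 2·10 + 2·5 = 46.
2×F, 3×B, and 1×H: area 31 ≤ 31, yield 2·8 + 3·10 + 1·5 = 51.
Best is 51.

51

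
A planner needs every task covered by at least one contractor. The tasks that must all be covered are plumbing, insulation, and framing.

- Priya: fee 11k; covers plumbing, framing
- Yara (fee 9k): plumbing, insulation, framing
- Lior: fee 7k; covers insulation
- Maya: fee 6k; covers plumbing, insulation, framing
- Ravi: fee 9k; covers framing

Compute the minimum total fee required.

6

Maya alone covers plumbing, insulation, framing — every task.
Total fee: 6.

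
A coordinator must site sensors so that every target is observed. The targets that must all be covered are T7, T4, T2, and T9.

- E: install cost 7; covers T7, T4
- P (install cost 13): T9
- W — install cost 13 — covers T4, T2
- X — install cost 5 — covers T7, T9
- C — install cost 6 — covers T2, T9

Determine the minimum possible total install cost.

13

The greedy cost-per-new-target heuristic would pick X, C, and E for 18, but a cheaper cover exists.
Choose E and C: together they cover T7, T4, T2, T9 — every target.
Total install cost: 7 + 6 = 13.
No cover costs less than 13.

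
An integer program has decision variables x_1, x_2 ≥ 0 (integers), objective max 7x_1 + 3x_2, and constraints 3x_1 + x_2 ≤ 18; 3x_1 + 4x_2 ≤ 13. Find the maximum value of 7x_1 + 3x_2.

28

Relaxing integrality, the LP optimum is 30.33 at (x_1,x_2) = (4.33, 0), which is not an integer point.
(x_1,x_2)=(4,0): 3·4+1·0=12≤18, 3·4+4·0=12≤13, objective 28.
(x_1,x_2)=(3,1): 3·3+1·1=10≤18, 3·3+4·1=13≤13, objective 24.
Maximum is 28 at (x_1,x_2)=(4,0).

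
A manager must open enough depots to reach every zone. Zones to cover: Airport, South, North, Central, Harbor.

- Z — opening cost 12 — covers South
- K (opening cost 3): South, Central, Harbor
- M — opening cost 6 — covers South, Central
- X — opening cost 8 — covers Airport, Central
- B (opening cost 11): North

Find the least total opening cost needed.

22

Choose K, X, and B: together they cover Airport, South, North, Central, Harbor — every zone.
Total opening cost: 3 + 8 + 11 = 22.
No cover costs less than 22.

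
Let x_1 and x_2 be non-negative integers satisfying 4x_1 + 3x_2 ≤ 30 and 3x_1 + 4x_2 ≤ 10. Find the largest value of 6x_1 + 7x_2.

(x_1,x_2)=(2,1): 4·2+3·1=11≤30, 3·2+4·1=10≤10, objective 19.
(x_1,x_2)=(3,0): 4·3+3·0=12≤30, 3·3+4·0=9≤10, objective 18.
No feasible integer point exceeds 19.

19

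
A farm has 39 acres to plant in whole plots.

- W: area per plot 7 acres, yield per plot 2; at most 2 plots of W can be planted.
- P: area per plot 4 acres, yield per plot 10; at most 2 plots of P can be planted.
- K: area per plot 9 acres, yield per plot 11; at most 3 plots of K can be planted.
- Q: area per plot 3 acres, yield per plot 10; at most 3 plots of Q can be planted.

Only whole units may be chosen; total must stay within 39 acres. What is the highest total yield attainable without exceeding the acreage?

Q has the best ratio (10/3); taking only Q gives at most 3×10 = 30 (stopped by the supply cap of 3).
Mixing does better — 2×P, 2×K, and 3×Q: area 35 ≤ 39, yield 2·10 + 2·11 + 3·10 = 72.

72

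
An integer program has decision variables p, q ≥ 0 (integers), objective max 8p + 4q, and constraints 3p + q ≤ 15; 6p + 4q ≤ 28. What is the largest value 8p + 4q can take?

(p,q)=(4,1): 3·4+1·1=13≤15, 6·4+4·1=28≤28, objective 36.
(p,q)=(4,0): 3·4+1·0=12≤15, 6·4+4·0=24≤28, objective 32.
(p,q)=(3,2): 3·3+1·2=11≤15, 6·3+4·2=26≤28, objective 32.
No feasible integer point exceeds 36.

36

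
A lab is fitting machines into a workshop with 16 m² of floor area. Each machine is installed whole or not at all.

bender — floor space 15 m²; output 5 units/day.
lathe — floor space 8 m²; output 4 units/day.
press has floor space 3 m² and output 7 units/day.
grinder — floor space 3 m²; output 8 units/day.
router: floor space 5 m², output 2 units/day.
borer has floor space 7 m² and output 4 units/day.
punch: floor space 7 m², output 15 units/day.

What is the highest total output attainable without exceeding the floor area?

30

Allowing fractional choices, the relaxed optimum would be about 31.7, but machines are indivisible.
grinder + router + punch: floor space 3 + 5 + 7 = 15 ≤ 16, output 8 + 2 + 15 = 25.
press + router + punch: floor space 3 + 5 + 7 = 15 ≤ 16, output 7 + 2 + 15 = 24.
press + grinder + punch: floor space 3 + 3 + 7 = 13 ≤ 16, output 7 + 8 + 15 = 30.
Best is press, grinder, and punch with total output 30.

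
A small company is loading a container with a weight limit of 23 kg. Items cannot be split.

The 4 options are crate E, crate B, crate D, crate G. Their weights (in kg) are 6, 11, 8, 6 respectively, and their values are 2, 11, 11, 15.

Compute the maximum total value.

This is a 0-1 knapsack instance.
crate E + crate D + crate G: weight 6 + 8 + 6 = 20 ≤ 23, value 2 + 11 + 15 = 28.
crate E + crate B + crate G: weight 6 + 11 + 6 = 23 ≤ 23, value 2 + 11 + 15 = 28.
The maximum value is 28; one optimal choice is crate E, crate D, and crate G.

28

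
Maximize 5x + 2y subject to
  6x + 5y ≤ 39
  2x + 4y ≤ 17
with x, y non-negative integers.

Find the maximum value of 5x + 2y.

30

Relaxing integrality, the LP optimum is 32.50 at (x,y) = (6.5, 0), which is not an integer point.
(x,y)=(6,0): 6·6+5·0=36≤39, 2·6+4·0=12≤17, objective 30.
(x,y)=(5,1): 6·5+5·1=35≤39, 2·5+4·1=14≤17, objective 27.
(x,y)=(5,0): 6·5+5·0=30≤39, 2·5+4·0=10≤17, objective 25.
Maximum is 30 at (x,y)=(6,0).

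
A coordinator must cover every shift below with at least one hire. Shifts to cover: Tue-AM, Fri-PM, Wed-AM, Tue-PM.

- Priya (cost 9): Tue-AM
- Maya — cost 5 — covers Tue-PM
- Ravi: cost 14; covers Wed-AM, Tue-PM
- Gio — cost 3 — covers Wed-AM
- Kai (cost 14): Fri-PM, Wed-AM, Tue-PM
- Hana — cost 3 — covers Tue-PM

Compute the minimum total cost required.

This is an integer covering problem.
The greedy cost-per-new-shift heuristic would pick Gio, Hana, Priya, and Kai for 29, but a cheaper cover exists.
Choose Priya and Kai: together they cover Tue-AM, Fri-PM, Wed-AM, Tue-PM — every shift.
Total cost: 9 + 14 = 23.
No cover costs less than 23.

23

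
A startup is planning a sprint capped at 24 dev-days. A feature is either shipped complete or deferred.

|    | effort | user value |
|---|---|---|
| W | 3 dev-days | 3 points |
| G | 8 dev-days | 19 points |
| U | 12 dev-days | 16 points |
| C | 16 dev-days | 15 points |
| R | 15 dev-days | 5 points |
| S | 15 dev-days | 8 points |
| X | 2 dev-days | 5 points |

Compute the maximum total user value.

Allowing fractional choices, the relaxed optimum would be about 42.0, but features are indivisible.
W + G + U: effort 3 + 8 + 12 = 23 ≤ 24, user value 3 + 19 + 16 = 38.
G + U: effort 8 + 12 = 20 ≤ 24, user value 19 + 16 = 35.
G + U + X: effort 8 + 12 + 2 = 22 ≤ 24, user value 19 + 16 + 5 = 40.
Best is G, U, and X with total user value 40.

40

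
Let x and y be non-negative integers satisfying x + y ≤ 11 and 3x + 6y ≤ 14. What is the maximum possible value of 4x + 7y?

The continuous relaxation peaks at (4.67, 0) with value 18.67; rounding to a feasible lattice point costs some objective.
(x,y)=(4,0): 1·4+1·0=4≤11, 3·4+6·0=12≤14, objective 16.
(x,y)=(3,0): 1·3+1·0=3≤11, 3·3+6·0=9≤14, objective 12.
No feasible integer point exceeds 16.

16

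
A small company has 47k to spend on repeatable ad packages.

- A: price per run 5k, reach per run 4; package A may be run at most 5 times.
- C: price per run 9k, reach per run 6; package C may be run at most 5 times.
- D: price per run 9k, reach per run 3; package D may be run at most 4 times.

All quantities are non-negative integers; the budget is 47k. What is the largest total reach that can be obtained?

This is a bounded integer knapsack.
A has the best ratio (4/5); taking only A gives at most 5×4 = 20 (stopped by the supply cap of 5).
Mixing does better — 4×A and 3×C: price 47 ≤ 47, reach 4·4 + 3·6 = 34.

34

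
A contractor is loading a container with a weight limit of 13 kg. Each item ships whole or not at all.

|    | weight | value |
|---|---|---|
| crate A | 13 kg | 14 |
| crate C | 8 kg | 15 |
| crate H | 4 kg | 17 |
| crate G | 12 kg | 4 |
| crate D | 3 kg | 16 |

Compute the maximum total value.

Take crate H and crate D: weight 4 + 3 = 7 ≤ 13, value 17 + 16 = 33.
No other feasible combination does better.

33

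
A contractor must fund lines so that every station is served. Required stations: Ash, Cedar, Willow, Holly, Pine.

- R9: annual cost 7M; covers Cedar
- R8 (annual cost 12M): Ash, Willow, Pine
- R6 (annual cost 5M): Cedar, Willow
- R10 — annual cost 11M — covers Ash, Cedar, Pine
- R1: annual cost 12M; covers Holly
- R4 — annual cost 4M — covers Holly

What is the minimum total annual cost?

20

This is an integer covering problem.
Choose R6, R10, and R4: together they cover Ash, Cedar, Willow, Holly, Pine — every station.
Total annual cost: 5 + 11 + 4 = 20.
No cover costs less than 20.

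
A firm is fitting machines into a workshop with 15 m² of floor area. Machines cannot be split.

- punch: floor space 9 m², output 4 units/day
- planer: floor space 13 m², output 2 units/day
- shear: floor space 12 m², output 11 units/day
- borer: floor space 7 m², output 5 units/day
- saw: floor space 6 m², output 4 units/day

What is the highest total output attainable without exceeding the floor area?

Allowing fractional choices, the relaxed optimum would be about 13.1, but machines are indivisible.
borer + saw: floor space 7 + 6 = 13 ≤ 15, output 5 + 4 = 9.
shear: floor space 12 ≤ 15, output 11.
Best is shear with total output 11.

11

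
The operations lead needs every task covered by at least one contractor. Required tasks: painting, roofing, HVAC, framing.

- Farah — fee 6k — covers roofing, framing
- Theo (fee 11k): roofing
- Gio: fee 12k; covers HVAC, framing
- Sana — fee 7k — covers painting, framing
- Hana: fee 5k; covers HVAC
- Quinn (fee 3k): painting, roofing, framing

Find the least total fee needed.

8

Choose Hana and Quinn: together they cover painting, roofing, HVAC, framing — every task.
Total fee: 5 + 3 = 8.
No cover costs less than 8.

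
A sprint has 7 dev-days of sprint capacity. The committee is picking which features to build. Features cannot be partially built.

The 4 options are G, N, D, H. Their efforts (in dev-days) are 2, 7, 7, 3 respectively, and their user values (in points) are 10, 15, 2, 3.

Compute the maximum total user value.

15

Treat it as a binary knapsack problem.
Take N: effort 7 ≤ 7, user value 15.
No other feasible combination does better.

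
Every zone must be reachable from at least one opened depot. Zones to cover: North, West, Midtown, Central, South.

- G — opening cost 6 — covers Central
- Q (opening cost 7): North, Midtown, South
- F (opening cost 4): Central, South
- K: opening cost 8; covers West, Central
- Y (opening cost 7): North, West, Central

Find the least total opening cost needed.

14

The greedy cost-per-new-zone heuristic would pick F, Q, and Y for 18, but a cheaper cover exists.
Choose Q and Y: together they cover North, West, Midtown, Central, South — every zone.
Total opening cost: 7 + 7 = 14.
No cover costs less than 14.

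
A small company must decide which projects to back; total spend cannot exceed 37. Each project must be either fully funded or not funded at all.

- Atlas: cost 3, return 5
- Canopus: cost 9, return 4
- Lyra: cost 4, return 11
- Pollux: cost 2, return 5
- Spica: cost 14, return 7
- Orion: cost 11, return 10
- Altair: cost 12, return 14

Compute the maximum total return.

45

Allowing fractional choices, the relaxed optimum would be about 47.5, but projects are indivisible.
Atlas + Lyra + Pollux + Spica + Altair: cost 3 + 4 + 2 + 14 + 12 = 35 ≤ 37, return 5 + 11 + 5 + 7 + 14 = 42.
Atlas + Lyra + Pollux + Orion + Altair: cost 3 + 4 + 2 + 11 + 12 = 32 ≤ 37, return 5 + 11 + 5 + 10 + 14 = 45.
Best is Atlas, Lyra, Pollux, Orion, and Altair with total return 45.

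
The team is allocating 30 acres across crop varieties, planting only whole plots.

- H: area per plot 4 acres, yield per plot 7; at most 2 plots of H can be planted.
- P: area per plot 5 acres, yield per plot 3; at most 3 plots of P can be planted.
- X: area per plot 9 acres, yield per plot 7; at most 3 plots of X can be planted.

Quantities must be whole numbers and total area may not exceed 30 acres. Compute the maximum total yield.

Take 2×H and 2×X: area 26 ≤ 30, yield 2·7 + 2·7 = 28.
H has the best ratio (7/4) and is taken to its limit of 2; remaining capacity is filled optimally with the others.

28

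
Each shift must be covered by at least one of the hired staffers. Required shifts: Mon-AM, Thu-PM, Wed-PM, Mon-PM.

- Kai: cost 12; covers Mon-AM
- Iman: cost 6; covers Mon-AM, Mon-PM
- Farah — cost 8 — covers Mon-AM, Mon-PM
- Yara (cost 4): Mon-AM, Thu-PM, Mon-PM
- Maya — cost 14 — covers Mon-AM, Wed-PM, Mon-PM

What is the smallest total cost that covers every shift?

Choose Yara and Maya: together they cover Mon-AM, Thu-PM, Wed-PM, Mon-PM — every shift.
Total cost: 4 + 14 = 18.
No cover costs less than 18.

18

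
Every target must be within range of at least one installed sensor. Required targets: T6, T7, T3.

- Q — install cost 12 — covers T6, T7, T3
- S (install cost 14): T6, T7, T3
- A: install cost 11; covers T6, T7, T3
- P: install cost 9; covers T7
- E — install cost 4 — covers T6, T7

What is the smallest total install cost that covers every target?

11

The greedy cost-per-new-target heuristic would pick E and A for 15, but a cheaper cover exists.
A alone covers T6, T7, T3 — every target.
Total install cost: 11.
No cover costs less than 11.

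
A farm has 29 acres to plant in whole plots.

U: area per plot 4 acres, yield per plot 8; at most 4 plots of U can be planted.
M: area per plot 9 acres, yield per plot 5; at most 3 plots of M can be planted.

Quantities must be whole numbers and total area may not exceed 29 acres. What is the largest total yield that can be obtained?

U has the best ratio (8/4); taking only U gives at most 4×8 = 32 (stopped by the supply cap of 4).
Mixing does better — 4×U and 1×M: area 25 ≤ 29, yield 4·8 + 1·5 = 37.

37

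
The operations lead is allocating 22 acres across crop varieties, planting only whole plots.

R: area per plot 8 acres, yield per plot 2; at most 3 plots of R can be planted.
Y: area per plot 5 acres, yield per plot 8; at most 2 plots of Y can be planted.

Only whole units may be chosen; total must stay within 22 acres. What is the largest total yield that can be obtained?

1×R and 2×Y: area 18 ≤ 22, yield 1·2 + 2·8 = 18.
2×Y: area 10 ≤ 22, yield 2·8 = 16.
Best is 18.

18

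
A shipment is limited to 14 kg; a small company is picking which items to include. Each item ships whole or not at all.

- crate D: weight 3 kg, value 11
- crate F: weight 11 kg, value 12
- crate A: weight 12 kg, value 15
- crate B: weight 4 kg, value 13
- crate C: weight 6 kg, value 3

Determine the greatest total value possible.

27

Allowing fractional choices, the relaxed optimum would be about 32.8, but items are indivisible.
crate D + crate B + crate C: weight 3 + 4 + 6 = 13 ≤ 14, value 11 + 13 + 3 = 27.
crate D + crate B: weight 3 + 4 = 7 ≤ 14, value 11 + 13 = 24.
Best is crate D, crate B, and crate C with total value 27.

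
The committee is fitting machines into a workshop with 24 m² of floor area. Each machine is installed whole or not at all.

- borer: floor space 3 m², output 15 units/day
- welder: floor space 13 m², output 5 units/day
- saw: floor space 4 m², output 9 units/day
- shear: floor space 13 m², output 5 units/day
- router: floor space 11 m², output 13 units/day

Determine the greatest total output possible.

37

Take borer, saw, and router: floor space 3 + 4 + 11 = 18 ≤ 24, output 15 + 9 + 13 = 37.
No other feasible combination does better.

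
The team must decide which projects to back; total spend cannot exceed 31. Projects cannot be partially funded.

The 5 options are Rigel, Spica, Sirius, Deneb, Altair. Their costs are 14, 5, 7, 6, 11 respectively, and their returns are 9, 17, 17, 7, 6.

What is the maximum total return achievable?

47

Allowing fractional choices, the relaxed optimum would be about 49.4, but projects are indivisible.
Spica + Sirius + Deneb: cost 5 + 7 + 6 = 18 ≤ 31, return 17 + 17 + 7 = 41.
Rigel + Spica + Sirius: cost 14 + 5 + 7 = 26 ≤ 31, return 9 + 17 + 17 = 43.
Spica + Sirius + Deneb + Altair: cost 5 + 7 + 6 + 11 = 29 ≤ 31, return 17 + 17 + 7 + 6 = 47.
Best is Spica, Sirius, Deneb, and Altair with total return 47.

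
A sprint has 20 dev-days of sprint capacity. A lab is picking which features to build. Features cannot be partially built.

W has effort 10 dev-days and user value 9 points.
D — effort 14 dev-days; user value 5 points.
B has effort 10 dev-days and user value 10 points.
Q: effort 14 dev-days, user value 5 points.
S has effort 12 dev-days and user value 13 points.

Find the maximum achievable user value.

19

Allowing fractional choices, the relaxed optimum would be about 21.0, but features are indivisible.
W + B: effort 10 + 10 = 20 ≤ 20, user value 9 + 10 = 19.
B: effort 10 ≤ 20, user value 10.
S: effort 12 ≤ 20, user value 13.
Best is W and B with total user value 19.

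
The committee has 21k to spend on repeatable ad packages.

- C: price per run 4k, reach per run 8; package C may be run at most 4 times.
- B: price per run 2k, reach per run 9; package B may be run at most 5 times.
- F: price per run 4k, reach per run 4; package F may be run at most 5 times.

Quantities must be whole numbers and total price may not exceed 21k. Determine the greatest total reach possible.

61

This is a bounded integer knapsack.
Take 2×C and 5×B: price 18 ≤ 21, reach 2·8 + 5·9 = 61.
B has the best ratio (9/2) and is taken to its limit of 5; remaining capacity is filled optimally with the others.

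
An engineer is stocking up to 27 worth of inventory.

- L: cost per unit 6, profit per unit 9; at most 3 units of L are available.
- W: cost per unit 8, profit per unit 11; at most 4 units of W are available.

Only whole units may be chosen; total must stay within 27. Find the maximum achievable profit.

38

This is a bounded integer knapsack.
L has the best ratio (9/6); taking only L gives at most 3×9 = 27 (stopped by the supply cap of 3).
Mixing does better — 3×L and 1×W: cost 26 ≤ 27, profit 3·9 + 1·11 = 38.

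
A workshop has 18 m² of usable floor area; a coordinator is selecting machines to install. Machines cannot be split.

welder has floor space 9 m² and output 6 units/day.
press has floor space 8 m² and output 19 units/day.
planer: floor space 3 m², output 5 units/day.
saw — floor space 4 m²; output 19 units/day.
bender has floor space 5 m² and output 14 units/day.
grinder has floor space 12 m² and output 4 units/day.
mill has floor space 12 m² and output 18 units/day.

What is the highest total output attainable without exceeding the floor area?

52

This is a 0-1 knapsack instance.
Take press, saw, and bender: floor space 8 + 4 + 5 = 17 ≤ 18, output 19 + 19 + 14 = 52.
No other feasible combination does better.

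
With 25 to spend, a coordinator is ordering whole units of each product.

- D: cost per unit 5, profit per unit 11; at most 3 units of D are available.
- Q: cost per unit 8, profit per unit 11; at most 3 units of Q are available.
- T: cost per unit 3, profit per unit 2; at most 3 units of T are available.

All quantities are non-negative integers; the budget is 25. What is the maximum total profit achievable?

44

This is a bounded integer knapsack.
Take 3×D and 1×Q: cost 23 ≤ 25, profit 3·11 + 1·11 = 44.
D has the best ratio (11/5) and is taken to its limit of 3; remaining capacity is filled optimally with the others.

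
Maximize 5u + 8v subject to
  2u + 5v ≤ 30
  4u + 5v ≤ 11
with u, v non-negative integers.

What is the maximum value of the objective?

The continuous relaxation peaks at (0, 2.2) with value 17.60; rounding to a feasible lattice point costs some objective.
(u,v)=(0,2): 2·0+5·2=10≤30, 4·0+5·2=10≤11, objective 16.
(u,v)=(1,1): 2·1+5·1=7≤30, 4·1+5·1=9≤11, objective 13.
(u,v)=(0,1): 2·0+5·1=5≤30, 4·0+5·1=5≤11, objective 8.
No feasible integer point exceeds 16.

16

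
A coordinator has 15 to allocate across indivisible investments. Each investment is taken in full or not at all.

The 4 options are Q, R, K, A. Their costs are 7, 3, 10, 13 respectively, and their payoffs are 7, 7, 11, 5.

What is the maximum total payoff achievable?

Take R and K: cost 3 + 10 = 13 ≤ 15, payoff 7 + 11 = 18.
No other feasible combination does better.

18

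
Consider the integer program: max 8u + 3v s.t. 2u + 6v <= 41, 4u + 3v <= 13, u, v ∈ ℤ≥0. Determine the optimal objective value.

24

(u,v)=(3,0): 2·3+6·0=6≤41, 4·3+3·0=12≤13, objective 24.
(u,v)=(2,1): 2·2+6·1=10≤41, 4·2+3·1=11≤13, objective 19.
(u,v)=(2,0): 2·2+6·0=4≤41, 4·2+3·0=8≤13, objective 16.
Maximum is 24 at (u,v)=(3,0).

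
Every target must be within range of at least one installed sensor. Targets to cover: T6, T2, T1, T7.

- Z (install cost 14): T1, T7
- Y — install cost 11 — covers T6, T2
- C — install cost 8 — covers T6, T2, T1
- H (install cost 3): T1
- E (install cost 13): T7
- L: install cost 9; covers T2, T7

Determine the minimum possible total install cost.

17

Choose C and L: together they cover T6, T2, T1, T7 — every target.
Total install cost: 8 + 9 = 17.
No cover costs less than 17.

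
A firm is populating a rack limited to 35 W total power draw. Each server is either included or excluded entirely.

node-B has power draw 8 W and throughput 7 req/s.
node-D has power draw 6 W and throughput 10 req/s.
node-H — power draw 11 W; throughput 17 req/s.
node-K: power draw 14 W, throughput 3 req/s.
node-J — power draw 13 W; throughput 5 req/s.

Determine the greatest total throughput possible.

34

Allowing fractional choices, the relaxed optimum would be about 37.8, but servers are indivisible.
node-D + node-H + node-J: power draw 6 + 11 + 13 = 30 ≤ 35, throughput 10 + 17 + 5 = 32.
node-D + node-H + node-K: power draw 6 + 11 + 14 = 31 ≤ 35, throughput 10 + 17 + 3 = 30.
node-B + node-D + node-H: power draw 8 + 6 + 11 = 25 ≤ 35, throughput 7 + 10 + 17 = 34.
Best is node-B, node-D, and node-H with total throughput 34.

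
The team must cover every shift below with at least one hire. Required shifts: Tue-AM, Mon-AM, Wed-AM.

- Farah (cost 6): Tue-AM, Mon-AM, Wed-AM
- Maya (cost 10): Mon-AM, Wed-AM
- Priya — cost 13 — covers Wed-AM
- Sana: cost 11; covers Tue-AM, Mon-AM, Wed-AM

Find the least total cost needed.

This is a weighted set-cover instance.
Farah alone covers Tue-AM, Mon-AM, Wed-AM — every shift.
Total cost: 6.
No cover costs less than 6.

6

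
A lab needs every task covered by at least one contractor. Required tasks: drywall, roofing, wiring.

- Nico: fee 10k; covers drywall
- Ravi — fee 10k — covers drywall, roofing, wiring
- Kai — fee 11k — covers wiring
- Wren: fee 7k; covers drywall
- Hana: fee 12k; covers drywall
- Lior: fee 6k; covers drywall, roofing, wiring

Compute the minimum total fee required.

6

Lior alone covers drywall, roofing, wiring — every task.
Total fee: 6.
No cover costs less than 6.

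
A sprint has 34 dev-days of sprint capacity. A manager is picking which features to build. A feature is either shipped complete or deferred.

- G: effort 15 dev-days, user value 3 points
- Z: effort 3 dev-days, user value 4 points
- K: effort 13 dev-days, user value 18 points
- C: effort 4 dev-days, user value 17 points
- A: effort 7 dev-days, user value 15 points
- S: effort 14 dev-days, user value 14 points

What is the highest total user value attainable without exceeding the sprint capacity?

K + C + A: effort 13 + 4 + 7 = 24 ≤ 34, user value 18 + 17 + 15 = 50.
Z + K + C + A: effort 3 + 13 + 4 + 7 = 27 ≤ 34, user value 4 + 18 + 17 + 15 = 54.
Z + K + C + S: effort 3 + 13 + 4 + 14 = 34 ≤ 34, user value 4 + 18 + 17 + 14 = 53.
Best is Z, K, C, and A with total user value 54.

54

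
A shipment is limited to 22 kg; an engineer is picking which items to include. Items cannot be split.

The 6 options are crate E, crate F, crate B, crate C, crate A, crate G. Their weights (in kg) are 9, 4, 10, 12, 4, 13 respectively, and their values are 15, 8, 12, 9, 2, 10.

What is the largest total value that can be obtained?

Allowing fractional choices, the relaxed optimum would be about 33.8, but items are indivisible.
crate E + crate G: weight 9 + 13 = 22 ≤ 22, value 15 + 10 = 25.
crate E + crate F + crate A: weight 9 + 4 + 4 = 17 ≤ 22, value 15 + 8 + 2 = 25.
crate E + crate B: weight 9 + 10 = 19 ≤ 22, value 15 + 12 = 27.
Best is crate E and crate B with total value 27.

27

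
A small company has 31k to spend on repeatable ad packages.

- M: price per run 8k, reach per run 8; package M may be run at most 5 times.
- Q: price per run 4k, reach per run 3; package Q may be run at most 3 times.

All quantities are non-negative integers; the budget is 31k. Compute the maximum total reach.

This is a bounded integer knapsack.
Take 3×M and 1×Q: price 28 ≤ 31, reach 3·8 + 1·3 = 27.
No other integer combination yields more.

27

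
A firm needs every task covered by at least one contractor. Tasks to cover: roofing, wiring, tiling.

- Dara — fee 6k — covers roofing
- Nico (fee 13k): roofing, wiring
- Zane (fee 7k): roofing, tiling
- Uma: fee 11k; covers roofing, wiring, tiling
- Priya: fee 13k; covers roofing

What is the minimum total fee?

This is an integer covering problem.
The greedy cost-per-new-task heuristic would pick Zane and Uma for 18, but a cheaper cover exists.
Uma alone covers roofing, wiring, tiling — every task.
Total fee: 11.
No cover costs less than 11.

11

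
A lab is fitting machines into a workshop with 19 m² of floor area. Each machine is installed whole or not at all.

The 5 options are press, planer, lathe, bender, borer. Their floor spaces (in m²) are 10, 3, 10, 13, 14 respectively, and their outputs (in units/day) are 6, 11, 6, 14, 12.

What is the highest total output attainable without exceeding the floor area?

25

planer + bender: floor space 3 + 13 = 16 ≤ 19, output 11 + 14 = 25.
planer + borer: floor space 3 + 14 = 17 ≤ 19, output 11 + 12 = 23.
Best is planer and bender with total output 25.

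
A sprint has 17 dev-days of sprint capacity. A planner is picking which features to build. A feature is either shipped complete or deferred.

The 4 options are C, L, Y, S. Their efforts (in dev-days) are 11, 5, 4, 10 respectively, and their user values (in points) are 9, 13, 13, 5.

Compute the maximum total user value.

26

Allowing fractional choices, the relaxed optimum would be about 32.5, but features are indivisible.
L + Y: effort 5 + 4 = 9 ≤ 17, user value 13 + 13 = 26.
C + Y: effort 11 + 4 = 15 ≤ 17, user value 9 + 13 = 22.
C + L: effort 11 + 5 = 16 ≤ 17, user value 9 + 13 = 22.
Best is L and Y with total user value 26.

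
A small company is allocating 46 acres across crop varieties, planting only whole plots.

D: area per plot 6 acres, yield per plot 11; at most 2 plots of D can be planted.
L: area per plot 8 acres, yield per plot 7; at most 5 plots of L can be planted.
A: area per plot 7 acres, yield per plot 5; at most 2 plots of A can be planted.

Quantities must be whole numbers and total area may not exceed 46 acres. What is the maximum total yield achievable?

Take 2×D and 4×L: area 44 ≤ 46, yield 2·11 + 4·7 = 50.
D has the best ratio (11/6) and is taken to its limit of 2; remaining capacity is filled optimally with the others.

50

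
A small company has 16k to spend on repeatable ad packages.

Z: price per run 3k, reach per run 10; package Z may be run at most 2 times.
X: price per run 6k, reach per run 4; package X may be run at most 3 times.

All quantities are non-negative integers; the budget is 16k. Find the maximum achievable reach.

24

This is a bounded integer knapsack.
Take 2×Z and 1×X: price 12 ≤ 16, reach 2·10 + 1·4 = 24.
Z has the best ratio (10/3) and is taken to its limit of 2; remaining capacity is filled optimally with the others.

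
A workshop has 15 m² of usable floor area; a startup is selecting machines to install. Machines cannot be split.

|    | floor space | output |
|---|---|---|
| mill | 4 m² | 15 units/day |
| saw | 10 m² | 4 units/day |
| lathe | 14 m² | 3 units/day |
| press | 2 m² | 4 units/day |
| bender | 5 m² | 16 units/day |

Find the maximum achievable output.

Allowing fractional choices, the relaxed optimum would be about 36.6, but machines are indivisible.
mill + press + bender: floor space 4 + 2 + 5 = 11 ≤ 15, output 15 + 4 + 16 = 35.
mill + bender: floor space 4 + 5 = 9 ≤ 15, output 15 + 16 = 31.
Best is mill, press, and bender with total output 35.

35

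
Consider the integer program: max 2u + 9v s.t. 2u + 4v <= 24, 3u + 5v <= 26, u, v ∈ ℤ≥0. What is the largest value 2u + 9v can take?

The continuous relaxation peaks at (0, 5.2) with value 46.80; rounding to a feasible lattice point costs some objective.
(u,v)=(0,5): 2·0+4·5=20≤24, 3·0+5·5=25≤26, objective 45.
(u,v)=(1,4): 2·1+4·4=18≤24, 3·1+5·4=23≤26, objective 38.
(u,v)=(0,4): 2·0+4·4=16≤24, 3·0+5·4=20≤26, objective 36.
The best lattice point is (0,5), giving 45.

45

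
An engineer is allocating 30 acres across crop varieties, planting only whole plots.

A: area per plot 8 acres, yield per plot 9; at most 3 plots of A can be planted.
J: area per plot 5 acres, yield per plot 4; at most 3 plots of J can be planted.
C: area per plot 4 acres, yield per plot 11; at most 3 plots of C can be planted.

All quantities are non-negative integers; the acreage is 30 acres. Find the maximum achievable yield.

This is a bounded integer knapsack.
Take 2×A and 3×C: area 28 ≤ 30, yield 2·9 + 3·11 = 51.
C has the best ratio (11/4) and is taken to its limit of 3; remaining capacity is filled optimally with the others.

51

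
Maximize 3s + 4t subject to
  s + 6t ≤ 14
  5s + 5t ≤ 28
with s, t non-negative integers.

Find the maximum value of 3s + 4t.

Relaxing integrality, the LP optimum is 18.48 at (s,t) = (3.92, 1.68), which is not an integer point.
(s,t)=(4,1) is feasible, giving 16.
(s,t)=(5,0) is feasible, giving 15.
(s,t)=(2,2) is feasible, giving 14.
The best lattice point is (4,1), giving 16.

16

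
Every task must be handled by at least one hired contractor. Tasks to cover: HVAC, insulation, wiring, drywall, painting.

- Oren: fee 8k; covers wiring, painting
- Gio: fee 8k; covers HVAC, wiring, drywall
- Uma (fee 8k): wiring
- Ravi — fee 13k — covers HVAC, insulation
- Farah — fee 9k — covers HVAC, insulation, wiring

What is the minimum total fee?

25

Choose Oren, Gio, and Farah: together they cover HVAC, insulation, wiring, drywall, painting — every task.
Total fee: 8 + 8 + 9 = 25.
No cover costs less than 25.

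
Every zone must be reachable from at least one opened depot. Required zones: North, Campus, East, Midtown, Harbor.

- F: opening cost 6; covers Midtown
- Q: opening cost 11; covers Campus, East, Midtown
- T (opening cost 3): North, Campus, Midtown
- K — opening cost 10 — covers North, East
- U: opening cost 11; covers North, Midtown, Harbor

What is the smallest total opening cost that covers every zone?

The greedy cost-per-new-zone heuristic would pick T, K, and U for 24, but a cheaper cover exists.
Choose Q and U: together they cover North, Campus, East, Midtown, Harbor — every zone.
Total opening cost: 11 + 11 = 22.
No cover costs less than 22.

22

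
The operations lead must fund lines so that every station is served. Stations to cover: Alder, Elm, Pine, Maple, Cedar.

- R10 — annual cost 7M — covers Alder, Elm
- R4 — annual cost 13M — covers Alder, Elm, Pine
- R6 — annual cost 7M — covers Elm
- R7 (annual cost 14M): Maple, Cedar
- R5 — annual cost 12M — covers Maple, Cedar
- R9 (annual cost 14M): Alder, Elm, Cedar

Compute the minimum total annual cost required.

Choose R4 and R5: together they cover Alder, Elm, Pine, Maple, Cedar — every station.
Total annual cost: 13 + 12 = 25.

25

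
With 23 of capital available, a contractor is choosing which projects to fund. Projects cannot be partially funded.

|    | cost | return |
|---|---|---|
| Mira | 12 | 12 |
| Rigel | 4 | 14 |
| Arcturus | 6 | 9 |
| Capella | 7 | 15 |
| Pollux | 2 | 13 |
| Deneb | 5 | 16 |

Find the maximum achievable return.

Allowing fractional choices, the relaxed optimum would be about 65.5, but projects are indivisible.
Mira + Rigel + Pollux + Deneb: cost 12 + 4 + 2 + 5 = 23 ≤ 23, return 12 + 14 + 13 + 16 = 55.
Rigel + Capella + Pollux + Deneb: cost 4 + 7 + 2 + 5 = 18 ≤ 23, return 14 + 15 + 13 + 16 = 58.
Rigel + Arcturus + Capella + Deneb: cost 4 + 6 + 7 + 5 = 22 ≤ 23, return 14 + 9 + 15 + 16 = 54.
Best is Rigel, Capella, Pollux, and Deneb with total return 58.

58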